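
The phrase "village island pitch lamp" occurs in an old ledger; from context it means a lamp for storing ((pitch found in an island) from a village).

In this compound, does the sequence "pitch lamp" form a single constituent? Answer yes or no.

no

The top-level split is [village island pitch] [lamp]; the full structure is [[village [island pitch]] lamp].
"pitch lamp" straddles a constituent boundary, so it is not a single unit.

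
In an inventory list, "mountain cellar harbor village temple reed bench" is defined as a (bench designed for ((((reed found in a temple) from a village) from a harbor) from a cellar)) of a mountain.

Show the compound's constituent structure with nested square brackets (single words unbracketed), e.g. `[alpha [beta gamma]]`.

[mountain [[cellar [harbor [village [temple reed]]]] bench]]

Overall it is a kind of bench (specifically "cellar harbor village temple reed bench"); the modifier is "mountain".
Within "cellar harbor village temple reed bench", the head is "bench" and the modifier is "cellar harbor village temple reed".
Within "cellar harbor village temple reed", the head is "reed" (specifically "harbor village temple reed") and the modifier is "cellar".
Within "harbor village temple reed", the head is "reed" (specifically "village temple reed") and the modifier is "harbor".
Within "village temple reed", the head is "reed" (specifically "temple reed") and the modifier is "village".
Within "temple reed", the head is "reed" and the modifier is "temple".
So the structure is [mountain [[cellar [harbor [village [temple reed]]]] bench]].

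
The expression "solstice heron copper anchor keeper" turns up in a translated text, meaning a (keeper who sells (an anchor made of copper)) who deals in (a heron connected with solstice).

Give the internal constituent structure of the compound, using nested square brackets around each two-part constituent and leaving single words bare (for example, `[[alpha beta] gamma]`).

Whole compound: head "keeper" (specifically "copper anchor keeper"), modifier "solstice heron".
Within "solstice heron", the head is "heron" and the modifier is "solstice".
Within "copper anchor keeper", the head is "keeper" and the modifier is "copper anchor".
Within "copper anchor", the head is "anchor" and the modifier is "copper".
Putting it together: [[solstice heron] [[copper anchor] keeper]].

[[solstice heron] [[copper anchor] keeper]]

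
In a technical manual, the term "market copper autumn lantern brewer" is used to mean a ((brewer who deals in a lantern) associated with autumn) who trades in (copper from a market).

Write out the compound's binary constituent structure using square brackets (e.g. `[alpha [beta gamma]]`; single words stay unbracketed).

Overall it is a kind of brewer (specifically "autumn lantern brewer"); the modifier is "market copper".
"market copper" → head "copper", modifier "market".
"autumn lantern brewer" → head "brewer" (specifically "lantern brewer"), modifier "autumn".
"lantern brewer" → head "brewer", modifier "lantern".
Assembled: [[market copper] [autumn [lantern brewer]]].

[[market copper] [autumn [lantern brewer]]]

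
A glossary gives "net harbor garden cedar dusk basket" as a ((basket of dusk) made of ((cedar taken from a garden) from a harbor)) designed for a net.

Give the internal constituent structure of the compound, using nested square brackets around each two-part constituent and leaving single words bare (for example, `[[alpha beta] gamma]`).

The outermost head in the paraphrase is "basket" (specifically "harbor garden cedar dusk basket"), modified by "net".
Within "harbor garden cedar dusk basket", the head is "basket" (specifically "dusk basket") and the modifier is "harbor garden cedar".
Within "harbor garden cedar", the head is "cedar" (specifically "garden cedar") and the modifier is "harbor".
Within "garden cedar", the head is "cedar" and the modifier is "garden".
Within "dusk basket", the head is "basket" and the modifier is "dusk".
So the structure is [net [[harbor [garden cedar]] [dusk basket]]].

[net [[harbor [garden cedar]] [dusk basket]]]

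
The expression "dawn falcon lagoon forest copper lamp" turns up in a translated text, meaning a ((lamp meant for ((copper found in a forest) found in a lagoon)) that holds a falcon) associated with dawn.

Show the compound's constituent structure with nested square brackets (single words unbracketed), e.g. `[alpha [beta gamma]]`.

[dawn [falcon [[lagoon [forest copper]] lamp]]]

The outermost head in the paraphrase is "lamp" (specifically "falcon lagoon forest copper lamp"), modified by "dawn".
Inside "falcon lagoon forest copper lamp": head "lamp" (specifically "lagoon forest copper lamp"), modifier "falcon".
Inside "lagoon forest copper lamp": head "lamp", modifier "lagoon forest copper".
Inside "lagoon forest copper": head "copper" (specifically "forest copper"), modifier "lagoon".
Inside "forest copper": head "copper", modifier "forest".
So the structure is [dawn [falcon [[lagoon [forest copper]] lamp]]].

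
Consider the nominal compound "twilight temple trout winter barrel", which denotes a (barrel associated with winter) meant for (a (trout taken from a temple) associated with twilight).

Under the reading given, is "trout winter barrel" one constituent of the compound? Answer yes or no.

The top-level split is [twilight temple trout] [winter barrel]; the full structure is [[twilight [temple trout]] [winter barrel]].
"trout winter barrel" straddles a constituent boundary, so it is not a single unit.

no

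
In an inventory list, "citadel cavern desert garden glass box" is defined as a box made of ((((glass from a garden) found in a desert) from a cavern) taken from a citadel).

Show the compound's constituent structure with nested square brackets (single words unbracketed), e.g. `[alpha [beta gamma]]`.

The outermost head in the paraphrase is "box", modified by "citadel cavern desert garden glass".
"citadel cavern desert garden glass" → head "glass" (specifically "cavern desert garden glass"), modifier "citadel".
"cavern desert garden glass" → head "glass" (specifically "desert garden glass"), modifier "cavern".
"desert garden glass" → head "glass" (specifically "garden glass"), modifier "desert".
"garden glass" → head "glass", modifier "garden".
Putting it together: [[citadel [cavern [desert [garden glass]]]] box].

[[citadel [cavern [desert [garden glass]]]] box]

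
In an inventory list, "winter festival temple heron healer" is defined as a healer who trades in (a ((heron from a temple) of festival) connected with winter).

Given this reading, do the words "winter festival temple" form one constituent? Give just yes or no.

The top-level split is [winter festival temple heron] [healer]; the full structure is [[winter [festival [temple heron]]] healer].
"winter festival temple" straddles a constituent boundary, so it is not a single unit.

no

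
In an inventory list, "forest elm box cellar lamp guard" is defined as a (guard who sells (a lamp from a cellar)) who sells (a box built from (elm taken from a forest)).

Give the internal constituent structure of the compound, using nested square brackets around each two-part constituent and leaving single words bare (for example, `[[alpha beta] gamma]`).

Whole compound: head "guard" (specifically "cellar lamp guard"), modifier "forest elm box".
Within "forest elm box", the head is "box" and the modifier is "forest elm".
Within "forest elm", the head is "elm" and the modifier is "forest".
Within "cellar lamp guard", the head is "guard" and the modifier is "cellar lamp".
Within "cellar lamp", the head is "lamp" and the modifier is "cellar".
Assembled: [[[forest elm] box] [[cellar lamp] guard]].

[[[forest elm] box] [[cellar lamp] guard]]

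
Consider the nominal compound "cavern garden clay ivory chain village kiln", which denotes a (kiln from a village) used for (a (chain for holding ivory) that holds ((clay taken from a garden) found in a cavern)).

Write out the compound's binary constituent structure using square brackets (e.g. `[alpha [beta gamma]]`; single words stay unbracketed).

[[[cavern [garden clay]] [ivory chain]] [village kiln]]

Whole compound: head "kiln" (specifically "village kiln"), modifier "cavern garden clay ivory chain".
"cavern garden clay ivory chain" → head "chain" (specifically "ivory chain"), modifier "cavern garden clay".
"cavern garden clay" → head "clay" (specifically "garden clay"), modifier "cavern".
"garden clay" → head "clay", modifier "garden".
"ivory chain" → head "chain", modifier "ivory".
"village kiln" → head "kiln", modifier "village".
So the structure is [[[cavern [garden clay]] [ivory chain]] [village kiln]].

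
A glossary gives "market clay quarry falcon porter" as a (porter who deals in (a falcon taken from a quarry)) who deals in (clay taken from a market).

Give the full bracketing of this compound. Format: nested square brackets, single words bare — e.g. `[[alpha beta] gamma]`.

[[market clay] [[quarry falcon] porter]]

Overall it is a kind of porter (specifically "quarry falcon porter"); the modifier is "market clay".
Inside "market clay": head "clay", modifier "market".
Inside "quarry falcon porter": head "porter", modifier "quarry falcon".
Inside "quarry falcon": head "falcon", modifier "quarry".
Assembled: [[market clay] [[quarry falcon] porter]].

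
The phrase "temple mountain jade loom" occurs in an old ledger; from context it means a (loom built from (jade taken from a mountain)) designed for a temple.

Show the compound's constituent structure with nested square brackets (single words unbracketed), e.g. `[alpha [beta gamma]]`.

[temple [[mountain jade] loom]]

Whole compound: head "loom" (specifically "mountain jade loom"), modifier "temple".
Inside "mountain jade loom": head "loom", modifier "mountain jade".
Inside "mountain jade": head "jade", modifier "mountain".
Putting it together: [temple [[mountain jade] loom]].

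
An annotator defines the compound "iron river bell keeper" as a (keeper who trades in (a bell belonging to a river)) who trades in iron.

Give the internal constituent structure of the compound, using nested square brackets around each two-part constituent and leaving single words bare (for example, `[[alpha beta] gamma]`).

The outermost head in the paraphrase is "keeper" (specifically "river bell keeper"), modified by "iron".
"river bell keeper" → head "keeper", modifier "river bell".
"river bell" → head "bell", modifier "river".
Putting it together: [iron [[river bell] keeper]].

[iron [[river bell] keeper]]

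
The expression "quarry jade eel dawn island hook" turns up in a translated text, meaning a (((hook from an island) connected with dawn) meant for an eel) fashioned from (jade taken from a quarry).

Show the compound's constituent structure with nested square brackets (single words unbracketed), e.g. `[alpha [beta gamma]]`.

[[quarry jade] [eel [dawn [island hook]]]]

Overall it is a kind of hook (specifically "eel dawn island hook"); the modifier is "quarry jade".
Inside "quarry jade": head "jade", modifier "quarry".
Inside "eel dawn island hook": head "hook" (specifically "dawn island hook"), modifier "eel".
Inside "dawn island hook": head "hook" (specifically "island hook"), modifier "dawn".
Inside "island hook": head "hook", modifier "island".
So the structure is [[quarry jade] [eel [dawn [island hook]]]].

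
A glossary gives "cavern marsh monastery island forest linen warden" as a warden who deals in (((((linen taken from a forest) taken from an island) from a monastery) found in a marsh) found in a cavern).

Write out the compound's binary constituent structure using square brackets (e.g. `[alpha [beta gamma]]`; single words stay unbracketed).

[[cavern [marsh [monastery [island [forest linen]]]]] warden]

At the top level: head "warden"; modifier "cavern marsh monastery island forest linen".
Within "cavern marsh monastery island forest linen", the head is "linen" (specifically "marsh monastery island forest linen") and the modifier is "cavern".
Within "marsh monastery island forest linen", the head is "linen" (specifically "monastery island forest linen") and the modifier is "marsh".
Within "monastery island forest linen", the head is "linen" (specifically "island forest linen") and the modifier is "monastery".
Within "island forest linen", the head is "linen" (specifically "forest linen") and the modifier is "island".
Within "forest linen", the head is "linen" and the modifier is "forest".
Putting it together: [[cavern [marsh [monastery [island [forest linen]]]]] warden].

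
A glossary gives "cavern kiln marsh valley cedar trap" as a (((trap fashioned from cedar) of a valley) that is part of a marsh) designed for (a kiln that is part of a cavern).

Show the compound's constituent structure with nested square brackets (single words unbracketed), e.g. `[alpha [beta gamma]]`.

At the top level: head "trap" (specifically "marsh valley cedar trap"); modifier "cavern kiln".
Within "cavern kiln", the head is "kiln" and the modifier is "cavern".
Within "marsh valley cedar trap", the head is "trap" (specifically "valley cedar trap") and the modifier is "marsh".
Within "valley cedar trap", the head is "trap" (specifically "cedar trap") and the modifier is "valley".
Within "cedar trap", the head is "trap" and the modifier is "cedar".
Assembled: [[cavern kiln] [marsh [valley [cedar trap]]]].

[[cavern kiln] [marsh [valley [cedar trap]]]]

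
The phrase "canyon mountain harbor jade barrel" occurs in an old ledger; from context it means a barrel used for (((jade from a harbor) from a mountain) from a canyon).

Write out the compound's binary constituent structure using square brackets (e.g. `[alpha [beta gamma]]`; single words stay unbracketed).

At the top level: head "barrel"; modifier "canyon mountain harbor jade".
"canyon mountain harbor jade" → head "jade" (specifically "mountain harbor jade"), modifier "canyon".
"mountain harbor jade" → head "jade" (specifically "harbor jade"), modifier "mountain".
"harbor jade" → head "jade", modifier "harbor".
Putting it together: [[canyon [mountain [harbor jade]]] barrel].

[[canyon [mountain [harbor jade]]] barrel]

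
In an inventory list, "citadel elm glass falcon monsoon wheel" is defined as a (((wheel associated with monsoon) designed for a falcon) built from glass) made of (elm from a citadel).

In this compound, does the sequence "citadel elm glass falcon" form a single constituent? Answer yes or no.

The top-level split is [citadel elm] [glass falcon monsoon wheel]; the full structure is [[citadel elm] [glass [falcon [monsoon wheel]]]].
"citadel elm glass falcon" straddles a constituent boundary, so it is not a single unit.

no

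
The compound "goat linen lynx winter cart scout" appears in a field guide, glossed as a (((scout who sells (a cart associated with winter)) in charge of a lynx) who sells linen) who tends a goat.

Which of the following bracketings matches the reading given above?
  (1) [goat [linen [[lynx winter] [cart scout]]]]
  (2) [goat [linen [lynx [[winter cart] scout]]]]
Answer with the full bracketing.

The paraphrase's head is the "scout" part ("linen lynx winter cart scout"); its modifier is "goat".
That top-level split, carried through the inner groups, gives [goat [linen [lynx [[winter cart] scout]]]].

[goat [linen [lynx [[winter cart] scout]]]]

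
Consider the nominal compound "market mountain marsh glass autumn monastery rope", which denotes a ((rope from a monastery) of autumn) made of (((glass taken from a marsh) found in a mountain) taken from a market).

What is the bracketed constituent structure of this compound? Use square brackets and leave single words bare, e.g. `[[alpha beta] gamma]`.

At the top level: head "rope" (specifically "autumn monastery rope"); modifier "market mountain marsh glass".
Within "market mountain marsh glass", the head is "glass" (specifically "mountain marsh glass") and the modifier is "market".
Within "mountain marsh glass", the head is "glass" (specifically "marsh glass") and the modifier is "mountain".
Within "marsh glass", the head is "glass" and the modifier is "marsh".
Within "autumn monastery rope", the head is "rope" (specifically "monastery rope") and the modifier is "autumn".
Within "monastery rope", the head is "rope" and the modifier is "monastery".
Assembled: [[market [mountain [marsh glass]]] [autumn [monastery rope]]].

[[market [mountain [marsh glass]]] [autumn [monastery rope]]]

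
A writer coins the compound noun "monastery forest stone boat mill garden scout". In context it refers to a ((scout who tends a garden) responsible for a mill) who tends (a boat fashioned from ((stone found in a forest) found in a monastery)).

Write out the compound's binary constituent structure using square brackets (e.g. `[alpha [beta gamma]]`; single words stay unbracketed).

[[[monastery [forest stone]] boat] [mill [garden scout]]]

The outermost head in the paraphrase is "scout" (specifically "mill garden scout"), modified by "monastery forest stone boat".
Within "monastery forest stone boat", the head is "boat" and the modifier is "monastery forest stone".
Within "monastery forest stone", the head is "stone" (specifically "forest stone") and the modifier is "monastery".
Within "forest stone", the head is "stone" and the modifier is "forest".
Within "mill garden scout", the head is "scout" (specifically "garden scout") and the modifier is "mill".
Within "garden scout", the head is "scout" and the modifier is "garden".
Putting it together: [[[monastery [forest stone]] boat] [mill [garden scout]]].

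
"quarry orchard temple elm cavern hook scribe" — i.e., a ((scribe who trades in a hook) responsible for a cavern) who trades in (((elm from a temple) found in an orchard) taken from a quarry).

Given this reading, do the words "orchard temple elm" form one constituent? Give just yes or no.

yes

The paraphrase groups the words so that "orchard temple elm" is one unit: it corresponds to a single parenthesized sub-phrase.
The full structure is [[quarry [orchard [temple elm]]] [cavern [hook scribe]]], in which [orchard temple elm] is a constituent.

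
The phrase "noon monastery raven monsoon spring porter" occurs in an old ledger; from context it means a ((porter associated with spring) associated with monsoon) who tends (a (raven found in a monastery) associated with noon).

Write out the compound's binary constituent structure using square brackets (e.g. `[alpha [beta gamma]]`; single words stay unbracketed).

Overall it is a kind of porter (specifically "monsoon spring porter"); the modifier is "noon monastery raven".
Inside "noon monastery raven": head "raven" (specifically "monastery raven"), modifier "noon".
Inside "monastery raven": head "raven", modifier "monastery".
Inside "monsoon spring porter": head "porter" (specifically "spring porter"), modifier "monsoon".
Inside "spring porter": head "porter", modifier "spring".
Putting it together: [[noon [monastery raven]] [monsoon [spring porter]]].

[[noon [monastery raven]] [monsoon [spring porter]]]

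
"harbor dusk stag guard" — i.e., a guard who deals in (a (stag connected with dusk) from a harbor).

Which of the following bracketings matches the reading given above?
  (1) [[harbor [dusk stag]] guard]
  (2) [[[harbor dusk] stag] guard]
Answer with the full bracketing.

[[harbor [dusk stag]] guard]

The paraphrase's head is the "guard" part ("guard"); its modifier is "harbor dusk stag".
That top-level split, carried through the inner groups, gives [[harbor [dusk stag]] guard].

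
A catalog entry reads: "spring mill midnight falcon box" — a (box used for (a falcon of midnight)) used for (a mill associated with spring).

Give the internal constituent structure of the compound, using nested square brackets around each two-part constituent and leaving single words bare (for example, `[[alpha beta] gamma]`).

[[spring mill] [[midnight falcon] box]]

At the top level: head "box" (specifically "midnight falcon box"); modifier "spring mill".
Inside "spring mill": head "mill", modifier "spring".
Inside "midnight falcon box": head "box", modifier "midnight falcon".
Inside "midnight falcon": head "falcon", modifier "midnight".
So the structure is [[spring mill] [[midnight falcon] box]].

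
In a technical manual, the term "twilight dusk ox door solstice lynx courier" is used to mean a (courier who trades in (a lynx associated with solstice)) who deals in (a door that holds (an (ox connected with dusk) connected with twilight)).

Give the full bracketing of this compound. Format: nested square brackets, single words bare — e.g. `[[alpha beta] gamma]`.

At the top level: head "courier" (specifically "solstice lynx courier"); modifier "twilight dusk ox door".
"twilight dusk ox door" → head "door", modifier "twilight dusk ox".
"twilight dusk ox" → head "ox" (specifically "dusk ox"), modifier "twilight".
"dusk ox" → head "ox", modifier "dusk".
"solstice lynx courier" → head "courier", modifier "solstice lynx".
"solstice lynx" → head "lynx", modifier "solstice".
Putting it together: [[[twilight [dusk ox]] door] [[solstice lynx] courier]].

[[[twilight [dusk ox]] door] [[solstice lynx] courier]]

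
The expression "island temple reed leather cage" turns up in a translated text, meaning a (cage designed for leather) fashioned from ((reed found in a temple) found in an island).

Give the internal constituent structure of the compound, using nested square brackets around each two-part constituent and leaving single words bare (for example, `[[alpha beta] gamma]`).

[[island [temple reed]] [leather cage]]

The outermost head in the paraphrase is "cage" (specifically "leather cage"), modified by "island temple reed".
Within "island temple reed", the head is "reed" (specifically "temple reed") and the modifier is "island".
Within "temple reed", the head is "reed" and the modifier is "temple".
Within "leather cage", the head is "cage" and the modifier is "leather".
So the structure is [[island [temple reed]] [leather cage]].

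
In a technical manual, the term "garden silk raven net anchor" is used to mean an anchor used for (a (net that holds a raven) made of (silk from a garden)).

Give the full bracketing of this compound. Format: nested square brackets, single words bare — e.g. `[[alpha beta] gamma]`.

At the top level: head "anchor"; modifier "garden silk raven net".
Within "garden silk raven net", the head is "net" (specifically "raven net") and the modifier is "garden silk".
Within "garden silk", the head is "silk" and the modifier is "garden".
Within "raven net", the head is "net" and the modifier is "raven".
Assembled: [[[garden silk] [raven net]] anchor].

[[[garden silk] [raven net]] anchor]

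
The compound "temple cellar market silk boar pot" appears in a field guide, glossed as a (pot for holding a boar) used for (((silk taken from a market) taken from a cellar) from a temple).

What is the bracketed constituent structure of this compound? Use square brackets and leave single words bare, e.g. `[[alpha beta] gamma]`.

[[temple [cellar [market silk]]] [boar pot]]

Overall it is a kind of pot (specifically "boar pot"); the modifier is "temple cellar market silk".
Inside "temple cellar market silk": head "silk" (specifically "cellar market silk"), modifier "temple".
Inside "cellar market silk": head "silk" (specifically "market silk"), modifier "cellar".
Inside "market silk": head "silk", modifier "market".
Inside "boar pot": head "pot", modifier "boar".
So the structure is [[temple [cellar [market silk]]] [boar pot]].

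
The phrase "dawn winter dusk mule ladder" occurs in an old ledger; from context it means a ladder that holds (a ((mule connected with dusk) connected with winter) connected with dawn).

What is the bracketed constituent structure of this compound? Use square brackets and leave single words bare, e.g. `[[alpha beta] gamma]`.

The outermost head in the paraphrase is "ladder", modified by "dawn winter dusk mule".
"dawn winter dusk mule" → head "mule" (specifically "winter dusk mule"), modifier "dawn".
"winter dusk mule" → head "mule" (specifically "dusk mule"), modifier "winter".
"dusk mule" → head "mule", modifier "dusk".
Putting it together: [[dawn [winter [dusk mule]]] ladder].

[[dawn [winter [dusk mule]]] ladder]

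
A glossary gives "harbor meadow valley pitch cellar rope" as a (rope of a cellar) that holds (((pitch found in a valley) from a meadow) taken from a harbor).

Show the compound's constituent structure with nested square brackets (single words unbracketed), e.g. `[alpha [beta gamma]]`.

Overall it is a kind of rope (specifically "cellar rope"); the modifier is "harbor meadow valley pitch".
Inside "harbor meadow valley pitch": head "pitch" (specifically "meadow valley pitch"), modifier "harbor".
Inside "meadow valley pitch": head "pitch" (specifically "valley pitch"), modifier "meadow".
Inside "valley pitch": head "pitch", modifier "valley".
Inside "cellar rope": head "rope", modifier "cellar".
So the structure is [[harbor [meadow [valley pitch]]] [cellar rope]].

[[harbor [meadow [valley pitch]]] [cellar rope]]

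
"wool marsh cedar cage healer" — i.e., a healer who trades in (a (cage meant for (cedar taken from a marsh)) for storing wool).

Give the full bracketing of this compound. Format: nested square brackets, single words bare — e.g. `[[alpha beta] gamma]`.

Whole compound: head "healer", modifier "wool marsh cedar cage".
Inside "wool marsh cedar cage": head "cage" (specifically "marsh cedar cage"), modifier "wool".
Inside "marsh cedar cage": head "cage", modifier "marsh cedar".
Inside "marsh cedar": head "cedar", modifier "marsh".
Assembled: [[wool [[marsh cedar] cage]] healer].

[[wool [[marsh cedar] cage]] healer]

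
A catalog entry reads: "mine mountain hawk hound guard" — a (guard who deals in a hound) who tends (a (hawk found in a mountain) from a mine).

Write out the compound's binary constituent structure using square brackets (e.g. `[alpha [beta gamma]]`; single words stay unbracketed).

[[mine [mountain hawk]] [hound guard]]

Whole compound: head "guard" (specifically "hound guard"), modifier "mine mountain hawk".
Within "mine mountain hawk", the head is "hawk" (specifically "mountain hawk") and the modifier is "mine".
Within "mountain hawk", the head is "hawk" and the modifier is "mountain".
Within "hound guard", the head is "guard" and the modifier is "hound".
Putting it together: [[mine [mountain hawk]] [hound guard]].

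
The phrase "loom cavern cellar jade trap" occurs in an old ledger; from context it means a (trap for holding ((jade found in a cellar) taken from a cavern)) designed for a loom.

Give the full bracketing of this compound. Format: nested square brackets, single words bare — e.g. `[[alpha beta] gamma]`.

[loom [[cavern [cellar jade]] trap]]

The outermost head in the paraphrase is "trap" (specifically "cavern cellar jade trap"), modified by "loom".
Inside "cavern cellar jade trap": head "trap", modifier "cavern cellar jade".
Inside "cavern cellar jade": head "jade" (specifically "cellar jade"), modifier "cavern".
Inside "cellar jade": head "jade", modifier "cellar".
Assembled: [loom [[cavern [cellar jade]] trap]].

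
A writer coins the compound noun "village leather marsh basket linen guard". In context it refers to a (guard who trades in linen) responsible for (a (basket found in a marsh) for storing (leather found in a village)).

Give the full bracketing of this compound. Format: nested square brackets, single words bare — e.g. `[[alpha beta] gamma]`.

[[[village leather] [marsh basket]] [linen guard]]

At the top level: head "guard" (specifically "linen guard"); modifier "village leather marsh basket".
"village leather marsh basket" → head "basket" (specifically "marsh basket"), modifier "village leather".
"village leather" → head "leather", modifier "village".
"marsh basket" → head "basket", modifier "marsh".
"linen guard" → head "guard", modifier "linen".
Assembled: [[[village leather] [marsh basket]] [linen guard]].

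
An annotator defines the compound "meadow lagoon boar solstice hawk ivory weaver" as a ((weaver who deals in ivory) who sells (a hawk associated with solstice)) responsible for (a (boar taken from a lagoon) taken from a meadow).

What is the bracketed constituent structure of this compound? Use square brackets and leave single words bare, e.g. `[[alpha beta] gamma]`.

[[meadow [lagoon boar]] [[solstice hawk] [ivory weaver]]]

Overall it is a kind of weaver (specifically "solstice hawk ivory weaver"); the modifier is "meadow lagoon boar".
"meadow lagoon boar" → head "boar" (specifically "lagoon boar"), modifier "meadow".
"lagoon boar" → head "boar", modifier "lagoon".
"solstice hawk ivory weaver" → head "weaver" (specifically "ivory weaver"), modifier "solstice hawk".
"solstice hawk" → head "hawk", modifier "solstice".
"ivory weaver" → head "weaver", modifier "ivory".
Assembled: [[meadow [lagoon boar]] [[solstice hawk] [ivory weaver]]].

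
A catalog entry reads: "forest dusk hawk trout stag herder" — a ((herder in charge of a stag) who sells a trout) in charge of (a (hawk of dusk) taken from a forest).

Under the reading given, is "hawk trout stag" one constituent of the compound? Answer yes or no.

The top-level split is [forest dusk hawk] [trout stag herder]; the full structure is [[forest [dusk hawk]] [trout [stag herder]]].
"hawk trout stag" straddles a constituent boundary, so it is not a single unit.

no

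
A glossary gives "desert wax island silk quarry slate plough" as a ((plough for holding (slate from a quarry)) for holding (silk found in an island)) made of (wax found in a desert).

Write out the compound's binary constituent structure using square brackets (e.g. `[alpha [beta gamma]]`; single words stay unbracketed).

Whole compound: head "plough" (specifically "island silk quarry slate plough"), modifier "desert wax".
Inside "desert wax": head "wax", modifier "desert".
Inside "island silk quarry slate plough": head "plough" (specifically "quarry slate plough"), modifier "island silk".
Inside "island silk": head "silk", modifier "island".
Inside "quarry slate plough": head "plough", modifier "quarry slate".
Inside "quarry slate": head "slate", modifier "quarry".
Assembled: [[desert wax] [[island silk] [[quarry slate] plough]]].

[[desert wax] [[island silk] [[quarry slate] plough]]]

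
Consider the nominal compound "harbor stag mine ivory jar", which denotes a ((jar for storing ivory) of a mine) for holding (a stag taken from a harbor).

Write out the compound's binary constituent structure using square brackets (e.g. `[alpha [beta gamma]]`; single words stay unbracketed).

Whole compound: head "jar" (specifically "mine ivory jar"), modifier "harbor stag".
"harbor stag" → head "stag", modifier "harbor".
"mine ivory jar" → head "jar" (specifically "ivory jar"), modifier "mine".
"ivory jar" → head "jar", modifier "ivory".
So the structure is [[harbor stag] [mine [ivory jar]]].

[[harbor stag] [mine [ivory jar]]]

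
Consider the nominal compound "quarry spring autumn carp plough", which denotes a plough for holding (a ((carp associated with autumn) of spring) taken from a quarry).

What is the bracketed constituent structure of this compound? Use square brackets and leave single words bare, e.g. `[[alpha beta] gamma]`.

At the top level: head "plough"; modifier "quarry spring autumn carp".
"quarry spring autumn carp" → head "carp" (specifically "spring autumn carp"), modifier "quarry".
"spring autumn carp" → head "carp" (specifically "autumn carp"), modifier "spring".
"autumn carp" → head "carp", modifier "autumn".
Putting it together: [[quarry [spring [autumn carp]]] plough].

[[quarry [spring [autumn carp]]] plough]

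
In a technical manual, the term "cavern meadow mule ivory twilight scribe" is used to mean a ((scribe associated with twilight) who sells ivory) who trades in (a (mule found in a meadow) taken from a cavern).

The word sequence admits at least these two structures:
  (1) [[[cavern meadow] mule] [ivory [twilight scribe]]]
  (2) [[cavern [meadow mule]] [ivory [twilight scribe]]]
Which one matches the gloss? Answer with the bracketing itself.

The paraphrase's head is the "scribe" part ("ivory twilight scribe"); its modifier is "cavern meadow mule".
That top-level split, carried through the inner groups, gives [[cavern [meadow mule]] [ivory [twilight scribe]]].

[[cavern [meadow mule]] [ivory [twilight scribe]]]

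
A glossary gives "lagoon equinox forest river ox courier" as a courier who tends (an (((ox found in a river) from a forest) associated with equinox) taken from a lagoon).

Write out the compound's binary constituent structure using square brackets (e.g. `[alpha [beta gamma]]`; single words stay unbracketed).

Whole compound: head "courier", modifier "lagoon equinox forest river ox".
Inside "lagoon equinox forest river ox": head "ox" (specifically "equinox forest river ox"), modifier "lagoon".
Inside "equinox forest river ox": head "ox" (specifically "forest river ox"), modifier "equinox".
Inside "forest river ox": head "ox" (specifically "river ox"), modifier "forest".
Inside "river ox": head "ox", modifier "river".
Assembled: [[lagoon [equinox [forest [river ox]]]] courier].

[[lagoon [equinox [forest [river ox]]]] courier]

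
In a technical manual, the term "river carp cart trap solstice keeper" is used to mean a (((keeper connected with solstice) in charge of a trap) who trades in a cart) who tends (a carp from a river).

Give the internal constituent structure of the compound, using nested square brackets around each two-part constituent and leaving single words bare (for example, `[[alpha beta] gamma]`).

The outermost head in the paraphrase is "keeper" (specifically "cart trap solstice keeper"), modified by "river carp".
Inside "river carp": head "carp", modifier "river".
Inside "cart trap solstice keeper": head "keeper" (specifically "trap solstice keeper"), modifier "cart".
Inside "trap solstice keeper": head "keeper" (specifically "solstice keeper"), modifier "trap".
Inside "solstice keeper": head "keeper", modifier "solstice".
Assembled: [[river carp] [cart [trap [solstice keeper]]]].

[[river carp] [cart [trap [solstice keeper]]]]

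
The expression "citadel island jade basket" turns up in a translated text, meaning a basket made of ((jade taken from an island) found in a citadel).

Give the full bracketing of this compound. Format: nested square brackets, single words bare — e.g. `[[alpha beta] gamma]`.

[[citadel [island jade]] basket]

The outermost head in the paraphrase is "basket", modified by "citadel island jade".
Inside "citadel island jade": head "jade" (specifically "island jade"), modifier "citadel".
Inside "island jade": head "jade", modifier "island".
Putting it together: [[citadel [island jade]] basket].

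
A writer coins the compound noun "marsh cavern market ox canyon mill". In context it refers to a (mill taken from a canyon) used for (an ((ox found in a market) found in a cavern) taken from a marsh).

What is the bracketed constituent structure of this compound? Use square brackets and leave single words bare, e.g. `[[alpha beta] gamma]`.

[[marsh [cavern [market ox]]] [canyon mill]]

Overall it is a kind of mill (specifically "canyon mill"); the modifier is "marsh cavern market ox".
"marsh cavern market ox" → head "ox" (specifically "cavern market ox"), modifier "marsh".
"cavern market ox" → head "ox" (specifically "market ox"), modifier "cavern".
"market ox" → head "ox", modifier "market".
"canyon mill" → head "mill", modifier "canyon".
Putting it together: [[marsh [cavern [market ox]]] [canyon mill]].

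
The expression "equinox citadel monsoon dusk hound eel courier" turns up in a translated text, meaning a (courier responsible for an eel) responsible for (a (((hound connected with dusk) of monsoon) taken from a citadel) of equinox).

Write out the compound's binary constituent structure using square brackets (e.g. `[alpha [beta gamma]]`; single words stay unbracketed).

Overall it is a kind of courier (specifically "eel courier"); the modifier is "equinox citadel monsoon dusk hound".
Inside "equinox citadel monsoon dusk hound": head "hound" (specifically "citadel monsoon dusk hound"), modifier "equinox".
Inside "citadel monsoon dusk hound": head "hound" (specifically "monsoon dusk hound"), modifier "citadel".
Inside "monsoon dusk hound": head "hound" (specifically "dusk hound"), modifier "monsoon".
Inside "dusk hound": head "hound", modifier "dusk".
Inside "eel courier": head "courier", modifier "eel".
So the structure is [[equinox [citadel [monsoon [dusk hound]]]] [eel courier]].

[[equinox [citadel [monsoon [dusk hound]]]] [eel courier]]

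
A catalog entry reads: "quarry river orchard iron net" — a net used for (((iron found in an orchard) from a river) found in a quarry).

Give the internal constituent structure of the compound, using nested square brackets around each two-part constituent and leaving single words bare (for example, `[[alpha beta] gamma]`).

[[quarry [river [orchard iron]]] net]

At the top level: head "net"; modifier "quarry river orchard iron".
Within "quarry river orchard iron", the head is "iron" (specifically "river orchard iron") and the modifier is "quarry".
Within "river orchard iron", the head is "iron" (specifically "orchard iron") and the modifier is "river".
Within "orchard iron", the head is "iron" and the modifier is "orchard".
Putting it together: [[quarry [river [orchard iron]]] net].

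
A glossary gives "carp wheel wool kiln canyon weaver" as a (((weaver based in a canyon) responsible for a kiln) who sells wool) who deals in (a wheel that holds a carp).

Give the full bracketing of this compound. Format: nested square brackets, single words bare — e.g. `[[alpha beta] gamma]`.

[[carp wheel] [wool [kiln [canyon weaver]]]]

The outermost head in the paraphrase is "weaver" (specifically "wool kiln canyon weaver"), modified by "carp wheel".
"carp wheel" → head "wheel", modifier "carp".
"wool kiln canyon weaver" → head "weaver" (specifically "kiln canyon weaver"), modifier "wool".
"kiln canyon weaver" → head "weaver" (specifically "canyon weaver"), modifier "kiln".
"canyon weaver" → head "weaver", modifier "canyon".
Putting it together: [[carp wheel] [wool [kiln [canyon weaver]]]].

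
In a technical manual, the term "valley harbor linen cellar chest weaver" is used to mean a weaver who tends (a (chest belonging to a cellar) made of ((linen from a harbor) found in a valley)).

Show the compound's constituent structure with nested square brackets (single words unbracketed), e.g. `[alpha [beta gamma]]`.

[[[valley [harbor linen]] [cellar chest]] weaver]

The outermost head in the paraphrase is "weaver", modified by "valley harbor linen cellar chest".
Inside "valley harbor linen cellar chest": head "chest" (specifically "cellar chest"), modifier "valley harbor linen".
Inside "valley harbor linen": head "linen" (specifically "harbor linen"), modifier "valley".
Inside "harbor linen": head "linen", modifier "harbor".
Inside "cellar chest": head "chest", modifier "cellar".
Putting it together: [[[valley [harbor linen]] [cellar chest]] weaver].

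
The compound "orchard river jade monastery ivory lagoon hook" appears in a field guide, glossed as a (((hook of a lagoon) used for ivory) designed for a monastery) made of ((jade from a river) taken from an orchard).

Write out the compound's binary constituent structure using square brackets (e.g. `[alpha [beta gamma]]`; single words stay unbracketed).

Whole compound: head "hook" (specifically "monastery ivory lagoon hook"), modifier "orchard river jade".
"orchard river jade" → head "jade" (specifically "river jade"), modifier "orchard".
"river jade" → head "jade", modifier "river".
"monastery ivory lagoon hook" → head "hook" (specifically "ivory lagoon hook"), modifier "monastery".
"ivory lagoon hook" → head "hook" (specifically "lagoon hook"), modifier "ivory".
"lagoon hook" → head "hook", modifier "lagoon".
Assembled: [[orchard [river jade]] [monastery [ivory [lagoon hook]]]].

[[orchard [river jade]] [monastery [ivory [lagoon hook]]]]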